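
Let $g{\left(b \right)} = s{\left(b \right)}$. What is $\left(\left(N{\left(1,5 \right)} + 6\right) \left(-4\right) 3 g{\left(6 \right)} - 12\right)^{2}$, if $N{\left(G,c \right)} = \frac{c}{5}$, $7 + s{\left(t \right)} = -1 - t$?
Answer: $1354896$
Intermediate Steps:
$s{\left(t \right)} = -8 - t$ ($s{\left(t \right)} = -7 - \left(1 + t\right) = -8 - t$)
$g{\left(b \right)} = -8 - b$
$N{\left(G,c \right)} = \frac{c}{5}$ ($N{\left(G,c \right)} = c \frac{1}{5} = \frac{c}{5}$)
$\left(\left(N{\left(1,5 \right)} + 6\right) \left(-4\right) 3 g{\left(6 \right)} - 12\right)^{2} = \left(\left(\frac{1}{5} \cdot 5 + 6\right) \left(-4\right) 3 \left(-8 - 6\right) - 12\right)^{2} = \left(\left(1 + 6\right) \left(-4\right) 3 \left(-8 - 6\right) - 12\right)^{2} = \left(7 \left(-4\right) 3 \left(-14\right) - 12\right)^{2} = \left(\left(-28\right) 3 \left(-14\right) - 12\right)^{2} = \left(\left(-84\right) \left(-14\right) - 12\right)^{2} = \left(1176 - 12\right)^{2} = 1164^{2} = 1354896$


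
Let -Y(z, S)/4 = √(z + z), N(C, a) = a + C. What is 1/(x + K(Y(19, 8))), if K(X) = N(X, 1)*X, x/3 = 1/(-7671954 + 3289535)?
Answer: 11677002532121831/7087940528991271913 + 76822385166244*√38/7087940528991271913 ≈ 0.0017143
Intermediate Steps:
x = -3/4382419 (x = 3/(-7671954 + 3289535) = 3/(-4382419) = 3*(-1/4382419) = -3/4382419 ≈ -6.8455e-7)
N(C, a) = C + a
Y(z, S) = -4*√2*√z (Y(z, S) = -4*√(z + z) = -4*√2*√z)
K(X) = X*(1 + X) (K(X) = (X + 1)*X = (1 + X)*X = X*(1 + X))
1/(x + K(Y(19, 8))) = 1/(-3/4382419 + (-4*√2*√19)*(1 - 4*√2*√19)) = 1/(-3/4382419 + (-4*√38)*(1 - 4*√38)) = 1/(-3/4382419 - 4*√38*(1 - 4*√38))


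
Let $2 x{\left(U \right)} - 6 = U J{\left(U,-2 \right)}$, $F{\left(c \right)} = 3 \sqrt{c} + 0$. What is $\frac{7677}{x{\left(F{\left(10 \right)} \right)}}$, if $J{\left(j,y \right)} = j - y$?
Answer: $\frac{6824}{41} - \frac{853 \sqrt{10}}{82} \approx 133.54$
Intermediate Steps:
$F{\left(c \right)} = 3 \sqrt{c}$
$x{\left(U \right)} = 3 + \frac{U \left(2 + U\right)}{2}$ ($x{\left(U \right)} = 3 + \frac{U \left(U - -2\right)}{2} = 3 + \frac{U \left(U + 2\right)}{2} = 3 + \frac{U \left(2 + U\right)}{2}$)
$\frac{7677}{x{\left(F{\left(10 \right)} \right)}} = \frac{7677}{3 + \frac{3 \sqrt{10} \left(2 + 3 \sqrt{10}\right)}{2}}$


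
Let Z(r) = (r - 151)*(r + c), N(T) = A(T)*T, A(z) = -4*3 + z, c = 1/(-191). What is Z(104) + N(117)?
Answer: 1412874/191 ≈ 7397.2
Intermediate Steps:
c = -1/191 ≈ -0.0052356
A(z) = -12 + z
N(T) = T*(-12 + T) (N(T) = (-12 + T)*T = T*(-12 + T))
Z(r) = (-151 + r)*(-1/191 + r) (Z(r) = (r - 151)*(r - 1/191) = (-151 + r)*(-1/191 + r))
Z(104) + N(117) = (151/191 + 104**2 - 28842/191*104) + 117*(-12 + 117) = (151/191 + 10816 - 2999568/191) + 117*105 = -933561/191 + 12285 = 1412874/191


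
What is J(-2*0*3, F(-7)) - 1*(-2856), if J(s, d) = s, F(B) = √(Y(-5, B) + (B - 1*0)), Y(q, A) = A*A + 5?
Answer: 2856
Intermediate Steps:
Y(q, A) = 5 + A² (Y(q, A) = A² + 5 = 5 + A²)
F(B) = √(5 + B + B²) (F(B) = √((5 + B²) + (B - 1*0)) = √((5 + B²) + (B + 0)) = √((5 + B²) + B) = √(5 + B + B²))
J(-2*0*3, F(-7)) - 1*(-2856) = -2*0*3 - 1*(-2856) = 0*3 + 2856 = 0 + 2856 = 2856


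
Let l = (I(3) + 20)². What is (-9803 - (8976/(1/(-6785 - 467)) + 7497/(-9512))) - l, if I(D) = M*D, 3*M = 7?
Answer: 619073498537/9512 ≈ 6.5083e+7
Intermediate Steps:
M = 7/3 (M = (⅓)*7 = 7/3 ≈ 2.3333)
I(D) = 7*D/3
l = 729 (l = ((7/3)*3 + 20)² = (7 + 20)² = 27² = 729)
(-9803 - (8976/(1/(-6785 - 467)) + 7497/(-9512))) - l = (-9803 - (8976/(1/(-6785 - 467)) + 7497/(-9512))) - 1*729 = (-9803 - (8976/(1/(-7252)) + 7497*(-1/9512))) - 729 = (-9803 - (8976/(-1/7252) - 7497/9512)) - 729 = (-9803 - (8976*(-7252) - 7497/9512)) - 729 = (-9803 - (-65093952 - 7497/9512)) - 729 = (-9803 - 1*(-619173678921/9512)) - 729 = (-9803 + 619173678921/9512) - 729 = 619080432785/9512 - 729 = 619073498537/9512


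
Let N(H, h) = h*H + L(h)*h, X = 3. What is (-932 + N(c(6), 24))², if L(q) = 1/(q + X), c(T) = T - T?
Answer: 70224400/81 ≈ 8.6697e+5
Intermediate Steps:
c(T) = 0
L(q) = 1/(3 + q) (L(q) = 1/(q + 3) = 1/(3 + q))
N(H, h) = H*h + h/(3 + h) (N(H, h) = h*H + h/(3 + h) = H*h + h/(3 + h))
(-932 + N(c(6), 24))² = (-932 + 24*(1 + 0*(3 + 24))/(3 + 24))² = (-932 + 24*(1 + 0*27)/27)² = (-932 + 24*(1/27)*(1 + 0))² = (-932 + 24*(1/27)*1)² = (-932 + 8/9)² = (-8380/9)² = 70224400/81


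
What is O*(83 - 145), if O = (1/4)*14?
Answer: -217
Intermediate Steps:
O = 7/2 (O = (1*(¼))*14 = (¼)*14 = 7/2 ≈ 3.5000)
O*(83 - 145) = 7*(83 - 145)/2 = (7/2)*(-62) = -217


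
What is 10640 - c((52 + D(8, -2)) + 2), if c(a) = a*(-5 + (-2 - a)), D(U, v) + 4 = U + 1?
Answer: 14534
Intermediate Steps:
D(U, v) = -3 + U (D(U, v) = -4 + (U + 1) = -4 + (1 + U) = -3 + U)
c(a) = a*(-7 - a)
10640 - c((52 + D(8, -2)) + 2) = 10640 - (-1)*((52 + (-3 + 8)) + 2)*(7 + ((52 + (-3 + 8)) + 2)) = 10640 - (-1)*((52 + 5) + 2)*(7 + ((52 + 5) + 2)) = 10640 - (-1)*(57 + 2)*(7 + (57 + 2)) = 10640 - (-1)*59*(7 + 59) = 10640 - (-1)*59*66 = 10640 - 1*(-3894) = 10640 + 3894 = 14534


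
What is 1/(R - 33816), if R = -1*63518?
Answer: -1/97334 ≈ -1.0274e-5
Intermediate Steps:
R = -63518
1/(R - 33816) = 1/(-63518 - 33816) = 1/(-97334) = -1/97334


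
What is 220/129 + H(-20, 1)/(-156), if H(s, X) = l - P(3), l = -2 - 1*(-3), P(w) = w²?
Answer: 982/559 ≈ 1.7567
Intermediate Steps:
l = 1 (l = -2 + 3 = 1)
H(s, X) = -8 (H(s, X) = 1 - 1*3² = 1 - 1*9 = 1 - 9 = -8)
220/129 + H(-20, 1)/(-156) = 220/129 - 8/(-156) = 220*(1/129) - 8*(-1/156) = 220/129 + 2/39 = 982/559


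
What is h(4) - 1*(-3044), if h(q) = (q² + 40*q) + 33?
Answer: 3253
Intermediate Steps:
h(q) = 33 + q² + 40*q
h(4) - 1*(-3044) = (33 + 4² + 40*4) - 1*(-3044) = (33 + 16 + 160) + 3044 = 209 + 3044 = 3253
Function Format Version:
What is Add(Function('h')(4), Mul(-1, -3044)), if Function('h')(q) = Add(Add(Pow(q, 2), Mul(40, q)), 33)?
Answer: 3253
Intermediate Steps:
Function('h')(q) = Add(33, Pow(q, 2), Mul(40, q))
Add(Function('h')(4), Mul(-1, -3044)) = Add(Add(33, Pow(4, 2), Mul(40, 4)), Mul(-1, -3044)) = Add(Add(33, 16, 160), 3044) = Add(209, 3044) = 3253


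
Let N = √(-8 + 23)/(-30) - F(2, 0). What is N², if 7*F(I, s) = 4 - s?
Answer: 1009/2940 + 4*√15/105 ≈ 0.49074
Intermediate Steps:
F(I, s) = 4/7 - s/7 (F(I, s) = (4 - s)/7 = 4/7 - s/7)
N = -4/7 - √15/30 (N = √(-8 + 23)/(-30) - (4/7 - ⅐*0) = √15*(-1/30) - (4/7 + 0) = -√15/30 - 1*4/7 = -√15/30 - 4/7 = -4/7 - √15/30 ≈ -0.70053)
N² = (-4/7 - √15/30)²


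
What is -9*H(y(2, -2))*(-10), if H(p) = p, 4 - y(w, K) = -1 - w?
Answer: 630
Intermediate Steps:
y(w, K) = 5 + w (y(w, K) = 4 - (-1 - w) = 4 + (1 + w) = 5 + w)
-9*H(y(2, -2))*(-10) = -9*(5 + 2)*(-10) = -9*7*(-10) = -63*(-10) = 630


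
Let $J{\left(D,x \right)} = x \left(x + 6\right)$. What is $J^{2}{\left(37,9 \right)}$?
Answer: $18225$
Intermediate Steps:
$J{\left(D,x \right)} = x \left(6 + x\right)$
$J^{2}{\left(37,9 \right)} = \left(9 \left(6 + 9\right)\right)^{2} = \left(9 \cdot 15\right)^{2} = 135^{2} = 18225$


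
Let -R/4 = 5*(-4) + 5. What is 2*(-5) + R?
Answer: 50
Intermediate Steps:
R = 60 (R = -4*(5*(-4) + 5) = -4*(-20 + 5) = -4*(-15) = 60)
2*(-5) + R = 2*(-5) + 60 = -10 + 60 = 50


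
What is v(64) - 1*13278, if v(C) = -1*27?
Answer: -13305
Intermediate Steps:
v(C) = -27
v(64) - 1*13278 = -27 - 1*13278 = -27 - 13278 = -13305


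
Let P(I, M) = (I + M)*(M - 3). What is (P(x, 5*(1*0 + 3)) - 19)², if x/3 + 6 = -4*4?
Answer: 398161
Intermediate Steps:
x = -66 (x = -18 + 3*(-4*4) = -18 + 3*(-16) = -18 - 48 = -66)
P(I, M) = (-3 + M)*(I + M) (P(I, M) = (I + M)*(-3 + M) = (-3 + M)*(I + M))
(P(x, 5*(1*0 + 3)) - 19)² = (((5*(1*0 + 3))² - 3*(-66) - 15*(1*0 + 3) - 330*(1*0 + 3)) - 19)² = (((5*(0 + 3))² + 198 - 15*(0 + 3) - 330*(0 + 3)) - 19)² = (((5*3)² + 198 - 15*3 - 330*3) - 19)² = ((15² + 198 - 3*15 - 66*15) - 19)² = ((225 + 198 - 45 - 990) - 19)² = (-612 - 19)² = (-631)² = 398161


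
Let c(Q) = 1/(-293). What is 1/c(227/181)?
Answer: -293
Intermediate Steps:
c(Q) = -1/293
1/c(227/181) = 1/(-1/293) = -293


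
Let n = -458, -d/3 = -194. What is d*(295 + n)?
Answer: -94866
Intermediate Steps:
d = 582 (d = -3*(-194) = 582)
d*(295 + n) = 582*(295 - 458) = 582*(-163) = -94866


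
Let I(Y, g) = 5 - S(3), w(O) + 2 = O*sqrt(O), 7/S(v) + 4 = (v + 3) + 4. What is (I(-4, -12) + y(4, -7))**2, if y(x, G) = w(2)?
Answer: 409/36 + 22*sqrt(2)/3 ≈ 21.732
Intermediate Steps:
S(v) = 7/(3 + v) (S(v) = 7/(-4 + ((v + 3) + 4)) = 7/(-4 + ((3 + v) + 4)) = 7/(-4 + (7 + v)) = 7/(3 + v))
w(O) = -2 + O**(3/2) (w(O) = -2 + O*sqrt(O) = -2 + O**(3/2))
y(x, G) = -2 + 2*sqrt(2) (y(x, G) = -2 + 2**(3/2) = -2 + 2*sqrt(2))
I(Y, g) = 23/6 (I(Y, g) = 5 - 7/(3 + 3) = 5 - 7/6 = 23/6)
(I(-4, -12) + y(4, -7))**2 = (23/6 + (-2 + 2*sqrt(2)))**2 = (11/6 + 2*sqrt(2))**2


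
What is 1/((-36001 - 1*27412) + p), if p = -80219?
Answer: -1/143632 ≈ -6.9622e-6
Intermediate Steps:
1/((-36001 - 1*27412) + p) = 1/((-36001 - 1*27412) - 80219) = 1/((-36001 - 27412) - 80219) = 1/(-63413 - 80219) = 1/(-143632) = -1/143632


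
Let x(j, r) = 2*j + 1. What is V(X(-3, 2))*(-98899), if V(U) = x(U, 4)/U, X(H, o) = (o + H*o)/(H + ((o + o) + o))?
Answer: -494495/4 ≈ -1.2362e+5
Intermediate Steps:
x(j, r) = 1 + 2*j
X(H, o) = (o + H*o)/(H + 3*o) (X(H, o) = (o + H*o)/(H + (2*o + o)) = (o + H*o)/(H + 3*o))
V(U) = (1 + 2*U)/U
V(X(-3, 2))*(-98899) = (2 + 1/(2*(1 - 3)/(-3 + 3*2)))*(-98899) = (2 + 1/(2*(-2)/(-3 + 6)))*(-98899) = (2 + 1/(2*(-2)/3))*(-98899) = (2 + 1/(2*(1/3)*(-2)))*(-98899) = (2 + 1/(-4/3))*(-98899) = (2 - 3/4)*(-98899) = (5/4)*(-98899) = -494495/4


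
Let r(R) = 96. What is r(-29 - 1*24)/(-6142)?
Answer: -48/3071 ≈ -0.015630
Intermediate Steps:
r(-29 - 1*24)/(-6142) = 96/(-6142) = 96*(-1/6142) = -48/3071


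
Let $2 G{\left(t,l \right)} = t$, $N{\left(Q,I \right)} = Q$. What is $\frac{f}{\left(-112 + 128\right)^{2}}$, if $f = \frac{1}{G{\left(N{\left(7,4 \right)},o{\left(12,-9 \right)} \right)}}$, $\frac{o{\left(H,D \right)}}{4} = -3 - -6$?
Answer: $\frac{1}{896} \approx 0.0011161$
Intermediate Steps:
$o{\left(H,D \right)} = 12$ ($o{\left(H,D \right)} = 4 \left(-3 - -6\right) = 4 \left(-3 + 6\right) = 4 \cdot 3 = 12$)
$G{\left(t,l \right)} = \frac{t}{2}$
$f = \frac{2}{7}$ ($f = \frac{1}{\frac{1}{2} \cdot 7} = \frac{1}{\frac{7}{2}} = \frac{2}{7} \approx 0.28571$)
$\frac{f}{\left(-112 + 128\right)^{2}} = \frac{2}{7 \left(-112 + 128\right)^{2}} = \frac{2}{7 \cdot 16^{2}} = \frac{2}{7 \cdot 256} = \frac{2}{7} \cdot \frac{1}{256} = \frac{1}{896}$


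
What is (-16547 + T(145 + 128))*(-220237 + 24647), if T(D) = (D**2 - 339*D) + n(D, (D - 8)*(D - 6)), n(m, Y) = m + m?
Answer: 6653776210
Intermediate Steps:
n(m, Y) = 2*m
T(D) = D**2 - 337*D (T(D) = (D**2 - 339*D) + 2*D = D**2 - 337*D)
(-16547 + T(145 + 128))*(-220237 + 24647) = (-16547 + (145 + 128)*(-337 + (145 + 128)))*(-220237 + 24647) = (-16547 + 273*(-337 + 273))*(-195590) = (-16547 + 273*(-64))*(-195590) = (-16547 - 17472)*(-195590) = -34019*(-195590) = 6653776210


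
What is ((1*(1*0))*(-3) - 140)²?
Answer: 19600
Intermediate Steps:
((1*(1*0))*(-3) - 140)² = ((1*0)*(-3) - 140)² = (0*(-3) - 140)² = (0 - 140)² = (-140)² = 19600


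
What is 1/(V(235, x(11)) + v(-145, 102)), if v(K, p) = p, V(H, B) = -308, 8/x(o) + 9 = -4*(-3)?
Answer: -1/206 ≈ -0.0048544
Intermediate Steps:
x(o) = 8/3 (x(o) = 8/(-9 - 4*(-3)) = 8/(-9 + 12) = 8/3)
1/(V(235, x(11)) + v(-145, 102)) = 1/(-308 + 102) = 1/(-206) = -1/206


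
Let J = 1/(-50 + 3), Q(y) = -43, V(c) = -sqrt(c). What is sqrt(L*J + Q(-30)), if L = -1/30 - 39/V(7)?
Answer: sqrt(-4188857610 - 11547900*sqrt(7))/9870 ≈ 6.5813*I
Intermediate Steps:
J = -1/47 (J = 1/(-47) = -1/47 ≈ -0.021277)
L = -1/30 + 39*sqrt(7)/7 (L = -1/30 - 39*(-sqrt(7)/7) = -1*1/30 - (-39)*sqrt(7)/7 = -1/30 + 39*sqrt(7)/7 ≈ 14.707)
sqrt(L*J + Q(-30)) = sqrt((-1/30 + 39*sqrt(7)/7)*(-1/47) - 43) = sqrt((1/1410 - 39*sqrt(7)/329) - 43) = sqrt(-60629/1410 - 39*sqrt(7)/329)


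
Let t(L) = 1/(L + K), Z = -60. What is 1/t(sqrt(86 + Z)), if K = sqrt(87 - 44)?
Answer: sqrt(26) + sqrt(43) ≈ 11.656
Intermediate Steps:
K = sqrt(43) ≈ 6.5574
t(L) = 1/(L + sqrt(43))
1/t(sqrt(86 + Z)) = 1/(1/(sqrt(86 - 60) + sqrt(43))) = 1/(1/(sqrt(26) + sqrt(43))) = sqrt(26) + sqrt(43)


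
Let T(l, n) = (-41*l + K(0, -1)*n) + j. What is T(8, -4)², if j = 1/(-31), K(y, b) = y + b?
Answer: 100902025/961 ≈ 1.0500e+5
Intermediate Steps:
K(y, b) = b + y
j = -1/31 ≈ -0.032258
T(l, n) = -1/31 - n - 41*l (T(l, n) = (-41*l + (-1 + 0)*n) - 1/31 = (-41*l - n) - 1/31 = (-n - 41*l) - 1/31 = -1/31 - n - 41*l)
T(8, -4)² = (-1/31 - 1*(-4) - 41*8)² = (-1/31 + 4 - 328)² = (-10045/31)² = 100902025/961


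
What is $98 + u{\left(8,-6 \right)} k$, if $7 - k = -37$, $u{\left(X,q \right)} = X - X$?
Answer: $98$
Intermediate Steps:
$u{\left(X,q \right)} = 0$
$k = 44$ ($k = 7 - -37 = 7 + 37 = 44$)
$98 + u{\left(8,-6 \right)} k = 98 + 0 \cdot 44 = 98 + 0 = 98$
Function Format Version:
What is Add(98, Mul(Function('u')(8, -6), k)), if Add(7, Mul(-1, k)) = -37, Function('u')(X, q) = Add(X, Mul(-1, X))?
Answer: 98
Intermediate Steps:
Function('u')(X, q) = 0
k = 44 (k = Add(7, Mul(-1, -37)) = Add(7, 37) = 44)
Add(98, Mul(Function('u')(8, -6), k)) = Add(98, Mul(0, 44)) = Add(98, 0) = 98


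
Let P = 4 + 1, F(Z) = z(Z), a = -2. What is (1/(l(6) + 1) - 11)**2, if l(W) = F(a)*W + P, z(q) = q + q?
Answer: 39601/324 ≈ 122.23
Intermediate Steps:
z(q) = 2*q
F(Z) = 2*Z
P = 5
l(W) = 5 - 4*W (l(W) = (2*(-2))*W + 5 = -4*W + 5 = 5 - 4*W)
(1/(l(6) + 1) - 11)**2 = (1/((5 - 4*6) + 1) - 11)**2 = (1/((5 - 24) + 1) - 11)**2 = (1/(-19 + 1) - 11)**2 = (1/(-18) - 11)**2 = (-1/18 - 11)**2 = (-199/18)**2 = 39601/324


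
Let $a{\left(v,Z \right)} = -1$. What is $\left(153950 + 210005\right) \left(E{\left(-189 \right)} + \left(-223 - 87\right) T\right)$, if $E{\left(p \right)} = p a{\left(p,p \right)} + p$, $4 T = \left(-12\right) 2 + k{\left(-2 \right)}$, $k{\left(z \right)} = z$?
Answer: $733369325$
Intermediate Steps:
$T = - \frac{13}{2}$ ($T = \frac{\left(-12\right) 2 - 2}{4} = \frac{-24 - 2}{4} = \frac{1}{4} \left(-26\right) = - \frac{13}{2} \approx -6.5$)
$E{\left(p \right)} = 0$ ($E{\left(p \right)} = p \left(-1\right) + p = - p + p = 0$)
$\left(153950 + 210005\right) \left(E{\left(-189 \right)} + \left(-223 - 87\right) T\right) = \left(153950 + 210005\right) \left(0 + \left(-223 - 87\right) \left(- \frac{13}{2}\right)\right) = 363955 \left(0 - -2015\right) = 363955 \left(0 + 2015\right) = 363955 \cdot 2015 = 733369325$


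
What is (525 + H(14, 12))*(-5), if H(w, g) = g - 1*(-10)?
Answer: -2735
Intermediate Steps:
H(w, g) = 10 + g (H(w, g) = g + 10 = 10 + g)
(525 + H(14, 12))*(-5) = (525 + (10 + 12))*(-5) = (525 + 22)*(-5) = 547*(-5) = -2735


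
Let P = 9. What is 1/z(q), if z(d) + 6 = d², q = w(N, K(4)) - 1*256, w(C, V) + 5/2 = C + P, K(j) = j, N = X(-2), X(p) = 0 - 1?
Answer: 4/250977 ≈ 1.5938e-5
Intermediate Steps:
X(p) = -1
N = -1
w(C, V) = 13/2 + C (w(C, V) = -5/2 + (C + 9) = -5/2 + (9 + C) = 13/2 + C)
q = -501/2 (q = (13/2 - 1) - 1*256 = 11/2 - 256 = -501/2 ≈ -250.50)
z(d) = -6 + d²
1/z(q) = 1/(-6 + (-501/2)²) = 1/(-6 + 251001/4) = 1/(250977/4) = 4/250977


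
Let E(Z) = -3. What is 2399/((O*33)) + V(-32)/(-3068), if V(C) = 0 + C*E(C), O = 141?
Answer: 1728361/3568851 ≈ 0.48429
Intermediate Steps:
V(C) = -3*C (V(C) = 0 + C*(-3) = 0 - 3*C = -3*C)
2399/((O*33)) + V(-32)/(-3068) = 2399/((141*33)) - 3*(-32)/(-3068) = 2399/4653 + 96*(-1/3068) = 2399*(1/4653) - 24/767 = 2399/4653 - 24/767 = 1728361/3568851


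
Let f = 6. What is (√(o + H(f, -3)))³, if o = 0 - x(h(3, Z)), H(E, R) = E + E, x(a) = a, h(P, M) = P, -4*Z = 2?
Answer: 27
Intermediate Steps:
Z = -½ (Z = -¼*2 = -½ ≈ -0.50000)
H(E, R) = 2*E
o = -3 (o = 0 - 1*3 = 0 - 3 = -3)
(√(o + H(f, -3)))³ = (√(-3 + 2*6))³ = (√(-3 + 12))³ = (√9)³ = 3³ = 27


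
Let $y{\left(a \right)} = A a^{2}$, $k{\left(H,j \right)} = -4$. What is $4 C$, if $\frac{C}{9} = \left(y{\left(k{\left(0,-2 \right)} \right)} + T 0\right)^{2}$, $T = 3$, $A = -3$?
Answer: $82944$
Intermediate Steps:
$y{\left(a \right)} = - 3 a^{2}$
$C = 20736$ ($C = 9 \left(- 3 \left(-4\right)^{2} + 3 \cdot 0\right)^{2} = 9 \left(\left(-3\right) 16 + 0\right)^{2} = 9 \left(-48 + 0\right)^{2} = 9 \left(-48\right)^{2} = 9 \cdot 2304 = 20736$)
$4 C = 4 \cdot 20736 = 82944$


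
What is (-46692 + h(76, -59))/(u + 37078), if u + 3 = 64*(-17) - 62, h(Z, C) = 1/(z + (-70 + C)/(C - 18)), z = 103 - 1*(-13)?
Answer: -84615227/65103285 ≈ -1.2997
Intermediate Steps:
z = 116 (z = 103 + 13 = 116)
h(Z, C) = 1/(116 + (-70 + C)/(-18 + C)) (h(Z, C) = 1/(116 + (-70 + C)/(C - 18)) = 1/(116 + (-70 + C)/(-18 + C)))
u = -1153 (u = -3 + (64*(-17) - 62) = -3 + (-1088 - 62) = -3 - 1150 = -1153)
(-46692 + h(76, -59))/(u + 37078) = (-46692 + (-18 - 59)/(13*(-166 + 9*(-59))))/(-1153 + 37078) = (-46692 + (1/13)*(-77)/(-166 - 531))/35925 = (-46692 + (1/13)*(-77)/(-697))*(1/35925) = (-46692 + (1/13)*(-1/697)*(-77))*(1/35925) = (-46692 + 77/9061)*(1/35925) = -423076135/9061*1/35925 = -84615227/65103285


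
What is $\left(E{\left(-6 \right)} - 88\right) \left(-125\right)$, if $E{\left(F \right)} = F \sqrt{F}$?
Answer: $11000 + 750 i \sqrt{6} \approx 11000.0 + 1837.1 i$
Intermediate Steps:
$E{\left(F \right)} = F^{\frac{3}{2}}$
$\left(E{\left(-6 \right)} - 88\right) \left(-125\right) = \left(\left(-6\right)^{\frac{3}{2}} - 88\right) \left(-125\right) = \left(- 6 i \sqrt{6} - 88\right) \left(-125\right) = \left(-88 - 6 i \sqrt{6}\right) \left(-125\right) = 11000 + 750 i \sqrt{6}$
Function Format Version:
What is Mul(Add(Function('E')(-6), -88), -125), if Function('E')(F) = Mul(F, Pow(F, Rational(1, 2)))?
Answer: Add(11000, Mul(750, I, Pow(6, Rational(1, 2)))) ≈ Add(11000., Mul(1837.1, I))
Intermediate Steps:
Function('E')(F) = Pow(F, Rational(3, 2))
Mul(Add(Function('E')(-6), -88), -125) = Mul(Add(Pow(-6, Rational(3, 2)), -88), -125) = Mul(Add(Mul(-6, I, Pow(6, Rational(1, 2))), -88), -125) = Mul(Add(-88, Mul(-6, I, Pow(6, Rational(1, 2)))), -125) = Add(11000, Mul(750, I, Pow(6, Rational(1, 2))))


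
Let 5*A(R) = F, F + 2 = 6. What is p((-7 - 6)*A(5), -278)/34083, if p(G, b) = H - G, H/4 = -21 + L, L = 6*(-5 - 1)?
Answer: -1088/170415 ≈ -0.0063844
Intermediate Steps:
F = 4 (F = -2 + 6 = 4)
A(R) = ⅘ (A(R) = (⅕)*4 = ⅘)
L = -36 (L = 6*(-6) = -36)
H = -228 (H = 4*(-21 - 36) = 4*(-57) = -228)
p(G, b) = -228 - G
p((-7 - 6)*A(5), -278)/34083 = (-228 - (-7 - 6)*4/5)/34083 = (-228 - (-13)*4/5)*(1/34083) = (-228 - 1*(-52/5))*(1/34083) = (-228 + 52/5)*(1/34083) = -1088/5*1/34083 = -1088/170415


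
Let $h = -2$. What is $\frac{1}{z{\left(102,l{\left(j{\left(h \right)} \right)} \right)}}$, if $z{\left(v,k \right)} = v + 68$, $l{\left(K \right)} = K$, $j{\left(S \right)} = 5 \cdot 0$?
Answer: $\frac{1}{170} \approx 0.0058824$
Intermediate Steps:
$j{\left(S \right)} = 0$
$z{\left(v,k \right)} = 68 + v$
$\frac{1}{z{\left(102,l{\left(j{\left(h \right)} \right)} \right)}} = \frac{1}{68 + 102} = \frac{1}{170}$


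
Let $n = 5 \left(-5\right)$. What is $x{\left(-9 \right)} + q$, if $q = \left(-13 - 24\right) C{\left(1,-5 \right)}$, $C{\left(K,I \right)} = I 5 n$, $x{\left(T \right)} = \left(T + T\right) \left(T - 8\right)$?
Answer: $-22819$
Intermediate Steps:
$x{\left(T \right)} = 2 T \left(-8 + T\right)$
$n = -25$
$C{\left(K,I \right)} = - 125 I$ ($C{\left(K,I \right)} = I 5 \left(-25\right) = 5 I \left(-25\right) = - 125 I$)
$q = -23125$ ($q = \left(-13 - 24\right) \left(\left(-125\right) \left(-5\right)\right) = \left(-37\right) 625 = -23125$)
$x{\left(-9 \right)} + q = 2 \left(-9\right) \left(-8 - 9\right) - 23125 = 2 \left(-9\right) \left(-17\right) - 23125 = 306 - 23125 = -22819$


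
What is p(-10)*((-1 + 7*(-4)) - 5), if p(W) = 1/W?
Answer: 17/5 ≈ 3.4000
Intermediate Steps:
p(-10)*((-1 + 7*(-4)) - 5) = ((-1 + 7*(-4)) - 5)/(-10) = -((-1 - 28) - 5)/10 = -(-29 - 5)/10 = -⅒*(-34) = 17/5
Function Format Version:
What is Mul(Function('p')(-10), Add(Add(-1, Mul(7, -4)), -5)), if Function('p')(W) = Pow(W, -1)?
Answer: Rational(17, 5) ≈ 3.4000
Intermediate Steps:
Mul(Function('p')(-10), Add(Add(-1, Mul(7, -4)), -5)) = Mul(Pow(-10, -1), Add(Add(-1, Mul(7, -4)), -5)) = Mul(Rational(-1, 10), Add(Add(-1, -28), -5)) = Mul(Rational(-1, 10), Add(-29, -5)) = Mul(Rational(-1, 10), -34) = Rational(17, 5)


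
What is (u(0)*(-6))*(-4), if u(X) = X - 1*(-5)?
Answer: 120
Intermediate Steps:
u(X) = 5 + X (u(X) = X + 5 = 5 + X)
(u(0)*(-6))*(-4) = ((5 + 0)*(-6))*(-4) = (5*(-6))*(-4) = -30*(-4) = 120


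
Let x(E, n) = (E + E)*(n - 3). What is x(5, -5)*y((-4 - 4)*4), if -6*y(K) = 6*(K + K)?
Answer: -5120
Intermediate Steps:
x(E, n) = 2*E*(-3 + n) (x(E, n) = (2*E)*(-3 + n) = 2*E*(-3 + n))
y(K) = -2*K (y(K) = -(K + K) = -2*K)
x(5, -5)*y((-4 - 4)*4) = (2*5*(-3 - 5))*(-2*(-4 - 4)*4) = (2*5*(-8))*(-(-16)*4) = -(-160)*(-32) = -80*64 = -5120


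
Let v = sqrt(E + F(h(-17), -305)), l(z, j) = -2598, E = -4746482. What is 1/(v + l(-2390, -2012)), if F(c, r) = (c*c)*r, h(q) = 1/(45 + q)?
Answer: -2036832/9012931729 - 28*I*sqrt(3721242193)/9012931729 ≈ -0.00022599 - 0.00018951*I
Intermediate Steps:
F(c, r) = r*c**2 (F(c, r) = c**2*r = r*c**2)
v = I*sqrt(3721242193)/28 (v = sqrt(-4746482 - 305/(45 - 17)**2) = sqrt(-4746482 - 305*(1/28)**2) = sqrt(-4746482 - 305*1/784) = sqrt(-4746482 - 305/784) = sqrt(-3721242193/784) = I*sqrt(3721242193)/28 ≈ 2178.6*I)
1/(v + l(-2390, -2012)) = 1/(I*sqrt(3721242193)/28 - 2598) = 1/(-2598 + I*sqrt(3721242193)/28)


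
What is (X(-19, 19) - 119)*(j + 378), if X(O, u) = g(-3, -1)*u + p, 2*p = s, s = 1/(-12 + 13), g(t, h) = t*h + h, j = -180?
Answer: -15939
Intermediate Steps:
g(t, h) = h + h*t (g(t, h) = h*t + h = h + h*t)
s = 1 (s = 1/1 = 1)
p = ½ (p = (½)*1 = ½ ≈ 0.50000)
X(O, u) = ½ + 2*u (X(O, u) = (-(1 - 3))*u + ½ = (-1*(-2))*u + ½ = 2*u + ½ = ½ + 2*u)
(X(-19, 19) - 119)*(j + 378) = ((½ + 2*19) - 119)*(-180 + 378) = ((½ + 38) - 119)*198 = (77/2 - 119)*198 = -161/2*198 = -15939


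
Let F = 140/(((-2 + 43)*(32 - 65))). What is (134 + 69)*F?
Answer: -28420/1353 ≈ -21.005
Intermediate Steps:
F = -140/1353 (F = 140/((41*(-33))) = 140/(-1353) = 140*(-1/1353) = -140/1353 ≈ -0.10347)
(134 + 69)*F = (134 + 69)*(-140/1353) = 203*(-140/1353) = -28420/1353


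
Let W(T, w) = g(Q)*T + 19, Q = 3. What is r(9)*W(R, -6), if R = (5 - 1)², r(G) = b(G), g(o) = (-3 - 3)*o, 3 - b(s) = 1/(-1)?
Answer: -1076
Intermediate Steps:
b(s) = 4 (b(s) = 3 - 1/(-1) = 3 - 1*(-1) = 3 + 1 = 4)
g(o) = -6*o
r(G) = 4
R = 16 (R = 4² = 16)
W(T, w) = 19 - 18*T (W(T, w) = (-6*3)*T + 19 = -18*T + 19 = 19 - 18*T)
r(9)*W(R, -6) = 4*(19 - 18*16) = 4*(19 - 288) = 4*(-269) = -1076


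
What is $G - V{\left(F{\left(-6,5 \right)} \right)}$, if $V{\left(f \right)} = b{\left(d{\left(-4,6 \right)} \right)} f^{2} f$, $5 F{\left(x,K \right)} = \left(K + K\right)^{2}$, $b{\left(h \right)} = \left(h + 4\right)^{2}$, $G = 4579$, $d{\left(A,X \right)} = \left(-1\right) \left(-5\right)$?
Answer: $-643421$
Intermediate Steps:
$d{\left(A,X \right)} = 5$
$b{\left(h \right)} = \left(4 + h\right)^{2}$
$F{\left(x,K \right)} = \frac{4 K^{2}}{5}$ ($F{\left(x,K \right)} = \frac{\left(K + K\right)^{2}}{5} = \frac{\left(2 K\right)^{2}}{5} = \frac{4 K^{2}}{5}$)
$V{\left(f \right)} = 81 f^{3}$ ($V{\left(f \right)} = \left(4 + 5\right)^{2} f^{2} f = 9^{2} f^{2} f = 81 f^{2} f = 81 f^{3}$)
$G - V{\left(F{\left(-6,5 \right)} \right)} = 4579 - 81 \left(\frac{4 \cdot 5^{2}}{5}\right)^{3} = 4579 - 81 \left(\frac{4}{5} \cdot 25\right)^{3} = 4579 - 81 \cdot 20^{3} = 4579 - 81 \cdot 8000 = 4579 - 648000 = -643421$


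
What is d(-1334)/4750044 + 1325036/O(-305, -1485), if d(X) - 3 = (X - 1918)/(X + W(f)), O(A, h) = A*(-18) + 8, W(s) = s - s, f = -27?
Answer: 53821592488433/223323075068 ≈ 241.00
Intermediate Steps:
W(s) = 0
O(A, h) = 8 - 18*A (O(A, h) = -18*A + 8 = 8 - 18*A)
d(X) = 3 + (-1918 + X)/X (d(X) = 3 + (X - 1918)/(X + 0) = 3 + (-1918 + X)/X)
d(-1334)/4750044 + 1325036/O(-305, -1485) = (4 - 1918/(-1334))/4750044 + 1325036/(8 - 18*(-305)) = (4 - 1918*(-1/1334))*(1/4750044) + 1325036/(8 + 5490) = (4 + 959/667)*(1/4750044) + 1325036/5498 = (3627/667)*(1/4750044) + 1325036*(1/5498) = 93/81237932 + 662518/2749 = 53821592488433/223323075068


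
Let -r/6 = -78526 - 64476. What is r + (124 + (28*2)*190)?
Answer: 868776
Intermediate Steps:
r = 858012 (r = -6*(-78526 - 64476) = -6*(-143002) = 858012)
r + (124 + (28*2)*190) = 858012 + (124 + (28*2)*190) = 858012 + (124 + 56*190) = 858012 + (124 + 10640) = 858012 + 10764 = 868776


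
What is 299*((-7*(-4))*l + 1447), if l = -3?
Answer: 407537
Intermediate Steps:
299*((-7*(-4))*l + 1447) = 299*(-7*(-4)*(-3) + 1447) = 299*(28*(-3) + 1447) = 299*(-84 + 1447) = 299*1363 = 407537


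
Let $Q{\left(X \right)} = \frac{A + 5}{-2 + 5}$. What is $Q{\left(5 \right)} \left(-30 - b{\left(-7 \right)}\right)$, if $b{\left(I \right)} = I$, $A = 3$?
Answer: $- \frac{184}{3} \approx -61.333$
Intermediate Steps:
$Q{\left(X \right)} = \frac{8}{3}$ ($Q{\left(X \right)} = \frac{3 + 5}{-2 + 5} = \frac{8}{3}$)
$Q{\left(5 \right)} \left(-30 - b{\left(-7 \right)}\right) = \frac{8 \left(-30 - -7\right)}{3} = \frac{8 \left(-30 + 7\right)}{3} = \frac{8}{3} \left(-23\right) = - \frac{184}{3}$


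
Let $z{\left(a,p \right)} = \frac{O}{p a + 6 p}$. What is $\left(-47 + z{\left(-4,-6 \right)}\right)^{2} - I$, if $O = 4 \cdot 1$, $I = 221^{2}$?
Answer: $- \frac{419405}{9} \approx -46601.0$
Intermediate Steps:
$I = 48841$
$O = 4$
$z{\left(a,p \right)} = \frac{4}{6 p + a p}$ ($z{\left(a,p \right)} = \frac{4}{p a + 6 p} = \frac{4}{a p + 6 p} = \frac{4}{6 p + a p}$)
$\left(-47 + z{\left(-4,-6 \right)}\right)^{2} - I = \left(-47 + \frac{4}{\left(-6\right) \left(6 - 4\right)}\right)^{2} - 48841 = \left(-47 + 4 \left(- \frac{1}{6}\right) \frac{1}{2}\right)^{2} - 48841 = \left(-47 - \frac{1}{3}\right)^{2} - 48841 = \left(- \frac{142}{3}\right)^{2} - 48841 = \frac{20164}{9} - 48841 = - \frac{419405}{9}$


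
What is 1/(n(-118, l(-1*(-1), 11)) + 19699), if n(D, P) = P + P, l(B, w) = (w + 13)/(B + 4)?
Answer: 5/98543 ≈ 5.0739e-5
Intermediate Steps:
l(B, w) = (13 + w)/(4 + B)
n(D, P) = 2*P
1/(n(-118, l(-1*(-1), 11)) + 19699) = 1/(2*((13 + 11)/(4 - 1*(-1))) + 19699) = 1/(2*(24/(4 + 1)) + 19699) = 1/(2*(24/5) + 19699) = 1/(48/5 + 19699) = 1/(98543/5) = 5/98543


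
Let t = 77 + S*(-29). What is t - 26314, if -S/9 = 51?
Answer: -12926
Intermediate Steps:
S = -459 (S = -9*51 = -459)
t = 13388 (t = 77 - 459*(-29) = 77 + 13311 = 13388)
t - 26314 = 13388 - 26314 = -12926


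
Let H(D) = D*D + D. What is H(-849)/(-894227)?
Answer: -719952/894227 ≈ -0.80511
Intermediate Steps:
H(D) = D + D² (H(D) = D² + D = D + D²)
H(-849)/(-894227) = -849*(1 - 849)/(-894227) = -849*(-848)*(-1/894227) = 719952*(-1/894227) = -719952/894227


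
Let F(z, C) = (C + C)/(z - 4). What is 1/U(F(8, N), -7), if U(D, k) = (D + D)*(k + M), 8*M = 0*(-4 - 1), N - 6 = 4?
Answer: -1/70 ≈ -0.014286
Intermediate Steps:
N = 10 (N = 6 + 4 = 10)
F(z, C) = 2*C/(-4 + z) (F(z, C) = (2*C)/(-4 + z) = 2*C/(-4 + z))
M = 0 (M = (0*(-4 - 1))/8 = (0*(-5))/8 = (⅛)*0 = 0)
U(D, k) = 2*D*k (U(D, k) = (D + D)*(k + 0) = (2*D)*k = 2*D*k)
1/U(F(8, N), -7) = 1/(2*(2*10/(-4 + 8))*(-7)) = 1/(2*(2*10/4)*(-7)) = 1/(2*(2*10*(¼))*(-7)) = 1/(2*5*(-7)) = 1/(-70) = -1/70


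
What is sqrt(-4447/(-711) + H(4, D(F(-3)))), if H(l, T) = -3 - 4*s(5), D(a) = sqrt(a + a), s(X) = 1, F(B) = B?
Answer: I*sqrt(41870)/237 ≈ 0.86338*I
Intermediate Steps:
D(a) = sqrt(2)*sqrt(a) (D(a) = sqrt(2*a) = sqrt(2)*sqrt(a))
H(l, T) = -7 (H(l, T) = -3 - 4*1 = -3 - 4 = -7)
sqrt(-4447/(-711) + H(4, D(F(-3)))) = sqrt(-4447/(-711) - 7) = sqrt(-4447*(-1/711) - 7) = sqrt(4447/711 - 7) = sqrt(-530/711) = I*sqrt(41870)/237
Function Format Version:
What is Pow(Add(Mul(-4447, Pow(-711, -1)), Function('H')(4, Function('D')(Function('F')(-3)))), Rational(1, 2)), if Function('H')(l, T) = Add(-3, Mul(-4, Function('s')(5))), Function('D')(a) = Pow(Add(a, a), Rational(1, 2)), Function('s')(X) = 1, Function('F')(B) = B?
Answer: Mul(Rational(1, 237), I, Pow(41870, Rational(1, 2))) ≈ Mul(0.86338, I)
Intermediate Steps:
Function('D')(a) = Mul(Pow(2, Rational(1, 2)), Pow(a, Rational(1, 2))) (Function('D')(a) = Pow(Mul(2, a), Rational(1, 2)) = Mul(Pow(2, Rational(1, 2)), Pow(a, Rational(1, 2))))
Function('H')(l, T) = -7 (Function('H')(l, T) = Add(-3, Mul(-4, 1)) = Add(-3, -4) = -7)
Pow(Add(Mul(-4447, Pow(-711, -1)), Function('H')(4, Function('D')(Function('F')(-3)))), Rational(1, 2)) = Pow(Add(Mul(-4447, Pow(-711, -1)), -7), Rational(1, 2)) = Pow(Add(Mul(-4447, Rational(-1, 711)), -7), Rational(1, 2)) = Pow(Add(Rational(4447, 711), -7), Rational(1, 2)) = Pow(Rational(-530, 711), Rational(1, 2)) = Mul(Rational(1, 237), I, Pow(41870, Rational(1, 2)))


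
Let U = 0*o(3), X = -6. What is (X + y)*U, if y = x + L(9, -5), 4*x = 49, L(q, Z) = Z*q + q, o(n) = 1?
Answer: 0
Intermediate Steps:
L(q, Z) = q + Z*q
U = 0 (U = 0*1 = 0)
x = 49/4 (x = (¼)*49 = 49/4 ≈ 12.250)
y = -95/4 (y = 49/4 + 9*(1 - 5) = 49/4 + 9*(-4) = 49/4 - 36 = -95/4 ≈ -23.750)
(X + y)*U = (-6 - 95/4)*0 = -119/4*0 = 0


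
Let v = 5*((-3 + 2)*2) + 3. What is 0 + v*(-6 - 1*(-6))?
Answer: 0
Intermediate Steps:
v = -7 (v = 5*(-1*2) + 3 = 5*(-2) + 3 = -10 + 3 = -7)
0 + v*(-6 - 1*(-6)) = 0 - 7*(-6 - 1*(-6)) = 0 - 7*(-6 + 6) = 0 - 7*0 = 0 + 0 = 0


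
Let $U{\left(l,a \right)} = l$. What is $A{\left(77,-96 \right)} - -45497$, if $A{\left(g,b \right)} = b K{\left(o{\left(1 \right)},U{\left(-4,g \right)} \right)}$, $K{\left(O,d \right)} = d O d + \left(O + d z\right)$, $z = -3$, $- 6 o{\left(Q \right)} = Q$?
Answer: $44617$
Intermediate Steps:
$o{\left(Q \right)} = - \frac{Q}{6}$
$K{\left(O,d \right)} = O - 3 d + O d^{2}$ ($K{\left(O,d \right)} = d O d + \left(O + d \left(-3\right)\right) = O d d + \left(O - 3 d\right) = O d^{2} + \left(O - 3 d\right) = O - 3 d + O d^{2}$)
$A{\left(g,b \right)} = \frac{55 b}{6}$ ($A{\left(g,b \right)} = b \left(\left(- \frac{1}{6}\right) 1 - -12 + \left(- \frac{1}{6}\right) 1 \left(-4\right)^{2}\right) = b \left(- \frac{1}{6} + 12 - \frac{8}{3}\right) = b \frac{55}{6} = \frac{55 b}{6}$)
$A{\left(77,-96 \right)} - -45497 = \frac{55}{6} \left(-96\right) - -45497 = -880 + 45497 = 44617$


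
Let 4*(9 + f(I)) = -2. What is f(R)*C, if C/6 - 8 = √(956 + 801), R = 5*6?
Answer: -456 - 57*√1757 ≈ -2845.2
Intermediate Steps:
R = 30
f(I) = -19/2 (f(I) = -9 + (¼)*(-2) = -9 - ½ = -19/2)
C = 48 + 6*√1757 (C = 48 + 6*√(956 + 801) = 48 + 6*√1757 ≈ 299.50)
f(R)*C = -19*(48 + 6*√1757)/2 = -456 - 57*√1757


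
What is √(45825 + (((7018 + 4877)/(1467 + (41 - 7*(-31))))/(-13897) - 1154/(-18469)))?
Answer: 4*√27910348552953994435/98716805 ≈ 214.07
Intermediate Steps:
√(45825 + (((7018 + 4877)/(1467 + (41 - 7*(-31))))/(-13897) - 1154/(-18469))) = √(45825 + ((11895/(1467 + (41 + 217)))*(-1/13897) - 1154*(-1/18469))) = √(45825 + ((11895/(1467 + 258))*(-1/13897) + 1154/18469)) = √(45825 + ((11895/1725)*(-1/13897) + 1154/18469)) = √(45825 + ((11895*(1/1725))*(-1/13897) + 1154/18469)) = √(45825 + ((793/115)*(-1/13897) + 1154/18469)) = √(45825 + (-61/122935 + 1154/18469)) = √(45825 + 6119147/98716805) = √(4523703708272/98716805) = 4*√27910348552953994435/98716805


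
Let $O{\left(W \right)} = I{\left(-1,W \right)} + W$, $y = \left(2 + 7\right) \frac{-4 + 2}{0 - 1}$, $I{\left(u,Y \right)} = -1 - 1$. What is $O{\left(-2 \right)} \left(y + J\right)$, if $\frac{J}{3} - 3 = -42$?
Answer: $396$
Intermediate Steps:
$J = -117$ ($J = 9 + 3 \left(-42\right) = 9 - 126 = -117$)
$I{\left(u,Y \right)} = -2$
$y = 18$ ($y = 9 \left(- \frac{2}{-1}\right) = 9 \left(\left(-2\right) \left(-1\right)\right) = 9 \cdot 2 = 18$)
$O{\left(W \right)} = -2 + W$
$O{\left(-2 \right)} \left(y + J\right) = \left(-2 - 2\right) \left(18 - 117\right) = \left(-4\right) \left(-99\right) = 396$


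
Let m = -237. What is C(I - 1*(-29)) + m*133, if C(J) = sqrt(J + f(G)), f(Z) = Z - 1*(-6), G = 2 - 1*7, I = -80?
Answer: -31521 + 5*I*sqrt(2) ≈ -31521.0 + 7.0711*I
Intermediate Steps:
G = -5 (G = 2 - 7 = -5)
f(Z) = 6 + Z (f(Z) = Z + 6 = 6 + Z)
C(J) = sqrt(1 + J) (C(J) = sqrt(J + (6 - 5)) = sqrt(J + 1) = sqrt(1 + J))
C(I - 1*(-29)) + m*133 = sqrt(1 + (-80 - 1*(-29))) - 237*133 = sqrt(1 + (-80 + 29)) - 31521 = sqrt(1 - 51) - 31521 = sqrt(-50) - 31521 = 5*I*sqrt(2) - 31521 = -31521 + 5*I*sqrt(2)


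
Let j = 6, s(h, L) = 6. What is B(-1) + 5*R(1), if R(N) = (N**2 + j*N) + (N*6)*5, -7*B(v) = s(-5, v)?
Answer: 1289/7 ≈ 184.14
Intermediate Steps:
B(v) = -6/7 (B(v) = -1/7*6 = -6/7)
R(N) = N**2 + 36*N (R(N) = (N**2 + 6*N) + (N*6)*5 = (N**2 + 6*N) + (6*N)*5 = (N**2 + 6*N) + 30*N = N**2 + 36*N)
B(-1) + 5*R(1) = -6/7 + 5*(1*(36 + 1)) = -6/7 + 5*(1*37) = -6/7 + 5*37 = -6/7 + 185 = 1289/7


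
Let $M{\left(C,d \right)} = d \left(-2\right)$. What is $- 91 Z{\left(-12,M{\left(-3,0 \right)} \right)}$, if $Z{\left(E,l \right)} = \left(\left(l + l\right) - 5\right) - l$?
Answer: $455$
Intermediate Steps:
$M{\left(C,d \right)} = - 2 d$
$Z{\left(E,l \right)} = -5 + l$ ($Z{\left(E,l \right)} = \left(2 l - 5\right) - l = \left(-5 + 2 l\right) - l = -5 + l$)
$- 91 Z{\left(-12,M{\left(-3,0 \right)} \right)} = - 91 \left(-5 - 0\right) = - 91 \left(-5 + 0\right) = \left(-91\right) \left(-5\right) = 455$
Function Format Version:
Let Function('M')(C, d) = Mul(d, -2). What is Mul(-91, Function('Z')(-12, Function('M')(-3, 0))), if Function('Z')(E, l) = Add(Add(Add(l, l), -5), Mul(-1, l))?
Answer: 455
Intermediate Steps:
Function('M')(C, d) = Mul(-2, d)
Function('Z')(E, l) = Add(-5, l) (Function('Z')(E, l) = Add(Add(Mul(2, l), -5), Mul(-1, l)) = Add(Add(-5, Mul(2, l)), Mul(-1, l)) = Add(-5, l))
Mul(-91, Function('Z')(-12, Function('M')(-3, 0))) = Mul(-91, Add(-5, Mul(-2, 0))) = Mul(-91, Add(-5, 0)) = Mul(-91, -5) = 455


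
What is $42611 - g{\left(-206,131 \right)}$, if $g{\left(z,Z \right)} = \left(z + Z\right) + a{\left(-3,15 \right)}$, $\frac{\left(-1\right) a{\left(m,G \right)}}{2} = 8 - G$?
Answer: $42672$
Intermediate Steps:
$a{\left(m,G \right)} = -16 + 2 G$ ($a{\left(m,G \right)} = - 2 \left(8 - G\right) = -16 + 2 G$)
$g{\left(z,Z \right)} = 14 + Z + z$ ($g{\left(z,Z \right)} = \left(z + Z\right) + \left(-16 + 2 \cdot 15\right) = \left(Z + z\right) + \left(-16 + 30\right) = \left(Z + z\right) + 14 = 14 + Z + z$)
$42611 - g{\left(-206,131 \right)} = 42611 - \left(14 + 131 - 206\right) = 42611 - -61 = 42611 + 61 = 42672$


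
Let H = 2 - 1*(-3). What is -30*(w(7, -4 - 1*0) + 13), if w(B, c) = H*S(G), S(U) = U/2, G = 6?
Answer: -840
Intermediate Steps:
H = 5 (H = 2 + 3 = 5)
S(U) = U/2 (S(U) = U*(½) = U/2)
w(B, c) = 15 (w(B, c) = 5*((½)*6) = 5*3 = 15)
-30*(w(7, -4 - 1*0) + 13) = -30*(15 + 13) = -30*28 = -840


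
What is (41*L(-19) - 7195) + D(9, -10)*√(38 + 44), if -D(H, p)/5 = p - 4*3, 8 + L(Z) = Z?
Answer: -8302 + 110*√82 ≈ -7305.9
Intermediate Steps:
L(Z) = -8 + Z
D(H, p) = 60 - 5*p (D(H, p) = -5*(p - 4*3) = -5*(p - 12) = -5*(-12 + p) = 60 - 5*p)
(41*L(-19) - 7195) + D(9, -10)*√(38 + 44) = (41*(-8 - 19) - 7195) + (60 - 5*(-10))*√(38 + 44) = (41*(-27) - 7195) + (60 + 50)*√82 = (-1107 - 7195) + 110*√82 = -8302 + 110*√82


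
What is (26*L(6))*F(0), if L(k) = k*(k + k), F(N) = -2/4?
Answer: -936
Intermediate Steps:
F(N) = -1/2 (F(N) = -2*1/4 = -1/2)
L(k) = 2*k**2 (L(k) = k*(2*k) = 2*k**2)
(26*L(6))*F(0) = (26*(2*6**2))*(-1/2) = (26*(2*36))*(-1/2) = (26*72)*(-1/2) = 1872*(-1/2) = -936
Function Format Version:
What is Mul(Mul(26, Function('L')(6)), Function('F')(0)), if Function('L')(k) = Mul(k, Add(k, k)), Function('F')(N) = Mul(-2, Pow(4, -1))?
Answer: -936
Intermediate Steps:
Function('F')(N) = Rational(-1, 2) (Function('F')(N) = Mul(-2, Rational(1, 4)) = Rational(-1, 2))
Function('L')(k) = Mul(2, Pow(k, 2)) (Function('L')(k) = Mul(k, Mul(2, k)) = Mul(2, Pow(k, 2)))
Mul(Mul(26, Function('L')(6)), Function('F')(0)) = Mul(Mul(26, Mul(2, Pow(6, 2))), Rational(-1, 2)) = Mul(Mul(26, Mul(2, 36)), Rational(-1, 2)) = Mul(Mul(26, 72), Rational(-1, 2)) = Mul(1872, Rational(-1, 2)) = -936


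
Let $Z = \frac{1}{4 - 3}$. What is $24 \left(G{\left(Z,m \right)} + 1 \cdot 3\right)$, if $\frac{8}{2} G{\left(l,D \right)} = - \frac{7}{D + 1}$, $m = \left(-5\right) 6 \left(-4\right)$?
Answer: $\frac{8670}{121} \approx 71.653$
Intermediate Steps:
$m = 120$ ($m = \left(-30\right) \left(-4\right) = 120$)
$Z = 1$ ($Z = 1^{-1} = 1$)
$G{\left(l,D \right)} = - \frac{7}{4 \left(1 + D\right)}$ ($G{\left(l,D \right)} = \frac{\left(-7\right) \frac{1}{D + 1}}{4} = \frac{\left(-7\right) \frac{1}{1 + D}}{4} = - \frac{7}{4 \left(1 + D\right)}$)
$24 \left(G{\left(Z,m \right)} + 1 \cdot 3\right) = 24 \left(- \frac{7}{4 + 4 \cdot 120} + 1 \cdot 3\right) = 24 \left(- \frac{7}{4 + 480} + 3\right) = 24 \left(- \frac{7}{484} + 3\right) = 24 \cdot \frac{1445}{484} = \frac{8670}{121}$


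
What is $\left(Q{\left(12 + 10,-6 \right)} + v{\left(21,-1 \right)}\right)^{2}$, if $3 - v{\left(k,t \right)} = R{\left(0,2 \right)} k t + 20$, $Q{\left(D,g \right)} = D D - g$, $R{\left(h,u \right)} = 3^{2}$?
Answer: $438244$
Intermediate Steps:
$R{\left(h,u \right)} = 9$
$Q{\left(D,g \right)} = D^{2} - g$
$v{\left(k,t \right)} = -17 - 9 k t$ ($v{\left(k,t \right)} = 3 - \left(9 k t + 20\right) = 3 - \left(20 + 9 k t\right) = -17 - 9 k t$)
$\left(Q{\left(12 + 10,-6 \right)} + v{\left(21,-1 \right)}\right)^{2} = \left(\left(\left(12 + 10\right)^{2} - -6\right) - \left(17 + 189 \left(-1\right)\right)\right)^{2} = \left(\left(22^{2} + 6\right) + \left(-17 + 189\right)\right)^{2} = \left(\left(484 + 6\right) + 172\right)^{2} = \left(490 + 172\right)^{2} = 662^{2} = 438244$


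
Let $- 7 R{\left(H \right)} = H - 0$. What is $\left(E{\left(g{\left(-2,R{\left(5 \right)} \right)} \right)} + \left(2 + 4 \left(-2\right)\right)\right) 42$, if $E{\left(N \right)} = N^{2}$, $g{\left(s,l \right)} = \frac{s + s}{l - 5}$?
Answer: $- \frac{11571}{50} \approx -231.42$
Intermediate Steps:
$R{\left(H \right)} = - \frac{H}{7}$ ($R{\left(H \right)} = - \frac{H - 0}{7} = - \frac{H + 0}{7} = - \frac{H}{7}$)
$g{\left(s,l \right)} = \frac{2 s}{-5 + l}$
$\left(E{\left(g{\left(-2,R{\left(5 \right)} \right)} \right)} + \left(2 + 4 \left(-2\right)\right)\right) 42 = \left(\left(2 \left(-2\right) \frac{1}{-5 - \frac{5}{7}}\right)^{2} + \left(2 + 4 \left(-2\right)\right)\right) 42 = \left(\left(2 \left(-2\right) \frac{1}{-5 - \frac{5}{7}}\right)^{2} + \left(2 - 8\right)\right) 42 = \left(\left(2 \left(-2\right) \frac{1}{- \frac{40}{7}}\right)^{2} - 6\right) 42 = \left(\left(2 \left(-2\right) \left(- \frac{7}{40}\right)\right)^{2} - 6\right) 42 = \left(\left(\frac{7}{10}\right)^{2} - 6\right) 42 = \left(\frac{49}{100} - 6\right) 42 = \left(- \frac{551}{100}\right) 42 = - \frac{11571}{50}$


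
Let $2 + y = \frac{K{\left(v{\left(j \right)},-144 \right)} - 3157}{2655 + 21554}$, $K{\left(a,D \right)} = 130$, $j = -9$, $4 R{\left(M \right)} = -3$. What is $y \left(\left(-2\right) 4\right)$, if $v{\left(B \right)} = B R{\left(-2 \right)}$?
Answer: $\frac{411560}{24209} \approx 17.0$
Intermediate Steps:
$R{\left(M \right)} = - \frac{3}{4}$ ($R{\left(M \right)} = \frac{1}{4} \left(-3\right) = - \frac{3}{4}$)
$v{\left(B \right)} = - \frac{3 B}{4}$ ($v{\left(B \right)} = B \left(- \frac{3}{4}\right) = - \frac{3 B}{4}$)
$y = - \frac{51445}{24209}$ ($y = -2 + \frac{130 - 3157}{2655 + 21554} = -2 - \frac{3027}{24209} = - \frac{51445}{24209} \approx -2.125$)
$y \left(\left(-2\right) 4\right) = - \frac{51445 \left(\left(-2\right) 4\right)}{24209} = \left(- \frac{51445}{24209}\right) \left(-8\right) = \frac{411560}{24209}$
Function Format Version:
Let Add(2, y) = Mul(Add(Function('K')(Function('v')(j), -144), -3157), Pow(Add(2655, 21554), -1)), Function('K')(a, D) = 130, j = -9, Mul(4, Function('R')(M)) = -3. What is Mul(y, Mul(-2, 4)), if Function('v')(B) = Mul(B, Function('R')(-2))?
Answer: Rational(411560, 24209) ≈ 17.000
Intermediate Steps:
Function('R')(M) = Rational(-3, 4) (Function('R')(M) = Mul(Rational(1, 4), -3) = Rational(-3, 4))
Function('v')(B) = Mul(Rational(-3, 4), B) (Function('v')(B) = Mul(B, Rational(-3, 4)) = Mul(Rational(-3, 4), B))
y = Rational(-51445, 24209) (y = Add(-2, Mul(Add(130, -3157), Pow(Add(2655, 21554), -1))) = Add(-2, Mul(-3027, Pow(24209, -1))) = Add(-2, Mul(-3027, Rational(1, 24209))) = Add(-2, Rational(-3027, 24209)) = Rational(-51445, 24209) ≈ -2.1250)
Mul(y, Mul(-2, 4)) = Mul(Rational(-51445, 24209), Mul(-2, 4)) = Mul(Rational(-51445, 24209), -8) = Rational(411560, 24209)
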